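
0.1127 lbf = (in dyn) 5.013e+04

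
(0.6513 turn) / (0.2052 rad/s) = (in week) 3.297e-05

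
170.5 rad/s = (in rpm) 1628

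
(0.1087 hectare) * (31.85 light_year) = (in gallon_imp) 7.205e+22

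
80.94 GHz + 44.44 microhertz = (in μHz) 8.094e+16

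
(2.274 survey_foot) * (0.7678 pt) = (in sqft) 0.002021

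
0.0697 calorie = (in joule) 0.2916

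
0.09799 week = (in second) 5.926e+04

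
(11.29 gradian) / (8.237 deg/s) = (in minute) 0.02056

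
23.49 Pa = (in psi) 0.003407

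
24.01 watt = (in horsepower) 0.0322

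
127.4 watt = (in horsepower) 0.1708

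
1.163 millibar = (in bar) 0.001163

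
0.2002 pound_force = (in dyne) 8.905e+04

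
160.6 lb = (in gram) 7.285e+04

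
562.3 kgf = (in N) 5514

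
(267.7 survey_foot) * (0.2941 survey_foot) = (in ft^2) 78.73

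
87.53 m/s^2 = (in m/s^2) 87.53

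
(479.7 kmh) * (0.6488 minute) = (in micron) 5.187e+09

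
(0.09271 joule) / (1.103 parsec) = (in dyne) 2.724e-13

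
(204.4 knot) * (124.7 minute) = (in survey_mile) 488.9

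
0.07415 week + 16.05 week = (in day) 112.9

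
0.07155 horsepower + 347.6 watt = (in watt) 401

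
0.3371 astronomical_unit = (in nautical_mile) 2.723e+07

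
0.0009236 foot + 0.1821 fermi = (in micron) 281.5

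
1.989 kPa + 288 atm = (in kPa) 2.918e+04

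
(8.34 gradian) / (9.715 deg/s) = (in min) 0.01288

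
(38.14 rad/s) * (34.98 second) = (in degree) 7.644e+04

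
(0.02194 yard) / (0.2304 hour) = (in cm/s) 0.002419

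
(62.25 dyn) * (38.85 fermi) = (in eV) 150.9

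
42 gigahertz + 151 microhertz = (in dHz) 4.2e+11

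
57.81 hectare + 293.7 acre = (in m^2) 1.767e+06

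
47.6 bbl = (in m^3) 7.568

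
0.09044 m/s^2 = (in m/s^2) 0.09044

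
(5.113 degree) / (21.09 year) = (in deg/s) 7.688e-09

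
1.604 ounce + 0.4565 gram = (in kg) 0.04593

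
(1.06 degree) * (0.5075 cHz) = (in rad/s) 9.389e-05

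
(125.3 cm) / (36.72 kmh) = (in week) 2.031e-07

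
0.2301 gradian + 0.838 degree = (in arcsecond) 3762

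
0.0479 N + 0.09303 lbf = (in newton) 0.4617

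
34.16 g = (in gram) 34.16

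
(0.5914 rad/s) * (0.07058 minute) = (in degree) 143.5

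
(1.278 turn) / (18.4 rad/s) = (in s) 0.4364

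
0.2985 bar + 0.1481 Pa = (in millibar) 298.5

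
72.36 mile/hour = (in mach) 0.095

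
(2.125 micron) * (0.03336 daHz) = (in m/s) 7.089e-07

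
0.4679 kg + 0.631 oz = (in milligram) 4.858e+05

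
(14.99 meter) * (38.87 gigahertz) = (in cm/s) 5.827e+13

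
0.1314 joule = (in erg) 1.314e+06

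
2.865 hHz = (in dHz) 2865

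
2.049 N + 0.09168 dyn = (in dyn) 2.049e+05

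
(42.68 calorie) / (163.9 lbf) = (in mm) 244.9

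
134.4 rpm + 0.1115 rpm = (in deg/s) 807.1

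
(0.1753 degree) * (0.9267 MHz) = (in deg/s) 1.625e+05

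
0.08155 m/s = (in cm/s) 8.155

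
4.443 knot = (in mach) 0.006713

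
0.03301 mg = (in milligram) 0.03301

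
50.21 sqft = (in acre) 0.001153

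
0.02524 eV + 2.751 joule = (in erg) 2.751e+07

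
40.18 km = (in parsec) 1.302e-12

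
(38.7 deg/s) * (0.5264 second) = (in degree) 20.37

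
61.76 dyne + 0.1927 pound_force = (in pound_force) 0.1928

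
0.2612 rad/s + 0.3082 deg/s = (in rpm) 2.546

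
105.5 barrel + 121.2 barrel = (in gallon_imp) 7928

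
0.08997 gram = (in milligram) 89.97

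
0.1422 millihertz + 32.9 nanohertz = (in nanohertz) 1.422e+05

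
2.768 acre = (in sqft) 1.206e+05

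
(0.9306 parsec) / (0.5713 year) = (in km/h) 5.738e+09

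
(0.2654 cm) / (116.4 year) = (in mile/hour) 1.617e-12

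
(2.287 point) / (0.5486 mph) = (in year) 1.043e-10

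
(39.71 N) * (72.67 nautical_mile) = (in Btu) 5065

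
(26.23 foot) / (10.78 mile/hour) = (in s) 1.659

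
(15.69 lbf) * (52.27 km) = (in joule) 3.648e+06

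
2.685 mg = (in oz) 9.471e-05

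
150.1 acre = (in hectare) 60.74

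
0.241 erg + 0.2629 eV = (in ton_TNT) 5.76e-18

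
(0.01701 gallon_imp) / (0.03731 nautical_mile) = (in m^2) 1.119e-06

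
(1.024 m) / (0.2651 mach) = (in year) 3.597e-10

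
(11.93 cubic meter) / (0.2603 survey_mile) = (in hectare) 2.848e-06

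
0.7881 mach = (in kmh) 966.1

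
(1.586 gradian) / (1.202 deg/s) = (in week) 1.963e-06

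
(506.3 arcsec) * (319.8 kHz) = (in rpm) 7496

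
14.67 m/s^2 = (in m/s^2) 14.67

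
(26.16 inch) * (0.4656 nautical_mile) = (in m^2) 573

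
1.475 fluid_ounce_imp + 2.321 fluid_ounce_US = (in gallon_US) 0.0292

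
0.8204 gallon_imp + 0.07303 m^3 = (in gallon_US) 20.28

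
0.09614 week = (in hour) 16.15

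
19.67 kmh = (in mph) 12.22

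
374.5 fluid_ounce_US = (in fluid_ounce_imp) 389.8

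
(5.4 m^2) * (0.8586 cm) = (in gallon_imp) 10.2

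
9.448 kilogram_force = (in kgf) 9.448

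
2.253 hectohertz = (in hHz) 2.253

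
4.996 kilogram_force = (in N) 48.99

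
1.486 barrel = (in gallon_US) 62.41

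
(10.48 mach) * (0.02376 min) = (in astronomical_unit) 3.401e-08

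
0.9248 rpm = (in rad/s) 0.09684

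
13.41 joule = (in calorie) 3.205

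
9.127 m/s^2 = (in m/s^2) 9.127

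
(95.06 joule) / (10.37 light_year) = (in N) 9.689e-16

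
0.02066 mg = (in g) 2.066e-05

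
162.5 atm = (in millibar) 1.647e+05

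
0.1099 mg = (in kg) 1.099e-07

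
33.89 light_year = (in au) 2.143e+06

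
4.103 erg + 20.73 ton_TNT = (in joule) 8.673e+10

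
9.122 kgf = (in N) 89.46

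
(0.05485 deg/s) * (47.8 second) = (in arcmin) 157.3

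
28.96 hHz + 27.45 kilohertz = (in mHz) 3.035e+07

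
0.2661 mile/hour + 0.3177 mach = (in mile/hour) 242.3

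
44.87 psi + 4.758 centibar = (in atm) 3.1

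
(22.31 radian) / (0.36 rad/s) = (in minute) 1.033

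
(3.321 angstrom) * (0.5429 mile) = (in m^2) 2.902e-07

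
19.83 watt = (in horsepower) 0.02659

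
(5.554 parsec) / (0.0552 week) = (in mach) 1.508e+10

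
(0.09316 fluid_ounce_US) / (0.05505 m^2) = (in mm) 0.05005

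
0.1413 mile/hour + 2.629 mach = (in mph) 2003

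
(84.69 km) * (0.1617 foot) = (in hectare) 0.4174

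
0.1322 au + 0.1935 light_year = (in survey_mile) 1.138e+12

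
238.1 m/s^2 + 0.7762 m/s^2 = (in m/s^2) 238.9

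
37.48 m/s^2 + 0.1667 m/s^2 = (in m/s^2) 37.65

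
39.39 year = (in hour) 3.451e+05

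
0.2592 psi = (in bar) 0.01787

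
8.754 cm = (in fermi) 8.754e+13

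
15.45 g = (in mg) 1.545e+04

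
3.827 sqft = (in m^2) 0.3555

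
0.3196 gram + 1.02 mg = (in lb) 0.0007068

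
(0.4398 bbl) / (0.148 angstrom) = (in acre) 1.167e+06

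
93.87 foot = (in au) 1.913e-10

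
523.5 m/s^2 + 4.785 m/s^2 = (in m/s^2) 528.3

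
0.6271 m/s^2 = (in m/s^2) 0.6271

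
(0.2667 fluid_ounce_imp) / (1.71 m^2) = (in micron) 4.431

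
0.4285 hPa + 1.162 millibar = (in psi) 0.02307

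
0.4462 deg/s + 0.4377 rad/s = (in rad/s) 0.4455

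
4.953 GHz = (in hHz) 4.953e+07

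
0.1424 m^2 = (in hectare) 1.424e-05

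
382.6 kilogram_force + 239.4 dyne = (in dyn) 3.752e+08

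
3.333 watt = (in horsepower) 0.00447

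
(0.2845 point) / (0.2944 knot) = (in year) 2.101e-11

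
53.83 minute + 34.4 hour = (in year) 0.004029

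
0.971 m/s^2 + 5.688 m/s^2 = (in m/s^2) 6.659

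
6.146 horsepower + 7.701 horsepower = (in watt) 1.033e+04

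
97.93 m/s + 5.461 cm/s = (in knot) 190.5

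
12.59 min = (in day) 0.008743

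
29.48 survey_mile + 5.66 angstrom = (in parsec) 1.538e-12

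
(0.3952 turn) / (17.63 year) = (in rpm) 4.265e-08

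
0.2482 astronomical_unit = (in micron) 3.713e+16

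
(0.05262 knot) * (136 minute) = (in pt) 6.261e+05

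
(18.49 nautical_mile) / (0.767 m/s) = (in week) 0.07382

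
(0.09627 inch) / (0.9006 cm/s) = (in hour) 7.542e-05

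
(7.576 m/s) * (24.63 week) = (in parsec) 3.657e-09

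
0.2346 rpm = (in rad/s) 0.02457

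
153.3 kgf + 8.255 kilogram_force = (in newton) 1584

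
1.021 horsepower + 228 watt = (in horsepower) 1.327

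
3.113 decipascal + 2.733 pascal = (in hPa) 0.03044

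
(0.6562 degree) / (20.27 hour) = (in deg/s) 8.992e-06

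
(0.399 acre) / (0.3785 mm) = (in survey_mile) 2651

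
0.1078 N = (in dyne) 1.078e+04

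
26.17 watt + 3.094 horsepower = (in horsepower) 3.129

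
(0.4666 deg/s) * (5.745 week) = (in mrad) 2.83e+07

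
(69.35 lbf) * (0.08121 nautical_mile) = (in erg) 4.64e+11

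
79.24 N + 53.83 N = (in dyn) 1.331e+07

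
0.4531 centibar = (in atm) 0.004472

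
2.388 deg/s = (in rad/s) 0.04168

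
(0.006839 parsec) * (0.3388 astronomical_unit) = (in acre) 2.643e+21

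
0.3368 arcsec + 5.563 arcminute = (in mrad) 1.62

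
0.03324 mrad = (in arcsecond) 6.856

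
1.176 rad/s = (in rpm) 11.23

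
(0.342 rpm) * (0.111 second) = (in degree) 0.2278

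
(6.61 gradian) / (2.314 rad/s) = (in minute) 0.0007478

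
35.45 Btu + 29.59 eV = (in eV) 2.334e+23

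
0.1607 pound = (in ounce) 2.571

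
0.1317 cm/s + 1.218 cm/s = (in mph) 0.03019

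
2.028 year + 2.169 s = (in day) 740.2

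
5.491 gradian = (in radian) 0.08625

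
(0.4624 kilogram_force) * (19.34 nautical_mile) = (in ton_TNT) 3.882e-05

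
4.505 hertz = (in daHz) 0.4505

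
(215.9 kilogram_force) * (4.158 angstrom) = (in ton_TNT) 2.104e-16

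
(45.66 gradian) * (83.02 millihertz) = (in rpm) 0.5686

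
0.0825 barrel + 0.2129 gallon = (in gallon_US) 3.678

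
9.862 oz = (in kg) 0.2796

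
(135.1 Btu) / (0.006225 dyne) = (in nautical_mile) 1.236e+09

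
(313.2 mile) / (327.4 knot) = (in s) 2993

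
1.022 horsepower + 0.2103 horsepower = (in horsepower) 1.232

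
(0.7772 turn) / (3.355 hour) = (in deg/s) 0.02317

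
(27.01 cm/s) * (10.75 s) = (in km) 0.002904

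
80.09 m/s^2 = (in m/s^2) 80.09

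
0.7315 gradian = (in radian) 0.01149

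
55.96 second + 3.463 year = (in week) 180.6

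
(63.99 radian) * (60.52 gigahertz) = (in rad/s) 3.873e+12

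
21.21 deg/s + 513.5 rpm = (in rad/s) 54.14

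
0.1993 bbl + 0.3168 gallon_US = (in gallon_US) 8.687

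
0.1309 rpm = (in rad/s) 0.01371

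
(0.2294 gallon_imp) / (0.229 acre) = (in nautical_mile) 6.076e-10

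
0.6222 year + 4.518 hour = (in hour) 5455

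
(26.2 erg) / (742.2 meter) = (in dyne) 0.000353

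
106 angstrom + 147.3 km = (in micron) 1.473e+11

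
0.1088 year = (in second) 3.431e+06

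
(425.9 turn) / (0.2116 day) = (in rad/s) 0.1464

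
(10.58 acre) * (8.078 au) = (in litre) 5.174e+19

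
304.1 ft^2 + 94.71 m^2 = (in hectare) 0.0123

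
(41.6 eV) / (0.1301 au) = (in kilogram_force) 3.492e-29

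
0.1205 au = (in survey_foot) 5.914e+10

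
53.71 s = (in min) 0.8952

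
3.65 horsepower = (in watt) 2722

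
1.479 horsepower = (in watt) 1103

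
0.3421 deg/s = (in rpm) 0.05702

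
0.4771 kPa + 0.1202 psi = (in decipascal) 1.306e+04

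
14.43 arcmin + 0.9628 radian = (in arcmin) 3324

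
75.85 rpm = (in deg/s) 455.1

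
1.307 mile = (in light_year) 2.223e-13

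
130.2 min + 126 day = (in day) 126.1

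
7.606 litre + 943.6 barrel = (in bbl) 943.6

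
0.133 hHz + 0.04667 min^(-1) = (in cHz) 1330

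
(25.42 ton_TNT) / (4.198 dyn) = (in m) 2.534e+15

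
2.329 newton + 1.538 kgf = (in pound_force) 3.914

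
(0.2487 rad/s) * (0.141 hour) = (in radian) 126.2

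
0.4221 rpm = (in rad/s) 0.0442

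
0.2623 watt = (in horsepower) 0.0003518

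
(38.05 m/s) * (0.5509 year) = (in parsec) 2.142e-08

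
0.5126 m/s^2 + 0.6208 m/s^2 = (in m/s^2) 1.133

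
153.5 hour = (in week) 0.9137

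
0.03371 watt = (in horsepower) 4.521e-05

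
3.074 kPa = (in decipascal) 3.074e+04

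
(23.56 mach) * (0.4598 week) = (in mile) 1.386e+06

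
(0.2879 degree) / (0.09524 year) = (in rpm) 1.598e-08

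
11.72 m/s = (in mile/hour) 26.22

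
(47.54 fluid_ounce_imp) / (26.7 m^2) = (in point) 0.1434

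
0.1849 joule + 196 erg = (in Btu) 0.0001753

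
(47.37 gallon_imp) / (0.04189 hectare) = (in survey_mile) 3.194e-07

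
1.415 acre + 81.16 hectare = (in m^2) 8.173e+05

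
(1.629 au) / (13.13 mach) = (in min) 9.085e+05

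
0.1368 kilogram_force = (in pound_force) 0.3016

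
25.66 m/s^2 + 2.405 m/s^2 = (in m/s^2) 28.07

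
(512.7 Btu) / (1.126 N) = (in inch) 1.891e+07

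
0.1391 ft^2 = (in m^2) 0.01292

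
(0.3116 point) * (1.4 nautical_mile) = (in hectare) 2.85e-05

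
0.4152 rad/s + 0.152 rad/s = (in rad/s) 0.5672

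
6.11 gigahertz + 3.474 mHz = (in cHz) 6.11e+11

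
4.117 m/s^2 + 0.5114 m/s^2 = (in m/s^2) 4.628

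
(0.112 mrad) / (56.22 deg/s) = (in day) 1.321e-09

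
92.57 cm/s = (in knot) 1.799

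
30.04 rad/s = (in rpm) 286.9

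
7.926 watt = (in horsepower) 0.01063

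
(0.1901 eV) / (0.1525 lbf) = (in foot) 1.473e-19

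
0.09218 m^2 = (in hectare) 9.218e-06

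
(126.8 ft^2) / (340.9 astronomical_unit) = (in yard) 2.526e-13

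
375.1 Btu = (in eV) 2.47e+24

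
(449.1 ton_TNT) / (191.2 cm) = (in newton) 9.828e+11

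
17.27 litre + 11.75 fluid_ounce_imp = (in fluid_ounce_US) 595.3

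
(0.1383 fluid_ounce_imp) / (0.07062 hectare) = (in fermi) 5.564e+06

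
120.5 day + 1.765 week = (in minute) 1.913e+05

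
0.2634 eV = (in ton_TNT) 1.009e-29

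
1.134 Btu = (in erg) 1.196e+10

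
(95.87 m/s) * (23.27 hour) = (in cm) 8.031e+08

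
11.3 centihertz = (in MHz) 1.13e-07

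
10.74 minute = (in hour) 0.179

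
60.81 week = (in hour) 1.022e+04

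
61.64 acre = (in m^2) 2.494e+05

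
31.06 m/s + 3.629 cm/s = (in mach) 0.09133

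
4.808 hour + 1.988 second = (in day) 0.2004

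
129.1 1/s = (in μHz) 1.291e+08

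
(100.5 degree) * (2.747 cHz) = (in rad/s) 0.04818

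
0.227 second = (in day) 2.627e-06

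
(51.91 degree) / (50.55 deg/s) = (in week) 1.698e-06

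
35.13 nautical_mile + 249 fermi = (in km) 65.06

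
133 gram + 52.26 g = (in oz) 6.535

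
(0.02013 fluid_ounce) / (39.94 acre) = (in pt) 1.044e-08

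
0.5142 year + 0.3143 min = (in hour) 4504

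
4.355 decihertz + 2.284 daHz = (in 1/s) 23.28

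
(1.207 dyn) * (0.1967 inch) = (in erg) 0.603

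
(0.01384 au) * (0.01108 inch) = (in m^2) 5.827e+05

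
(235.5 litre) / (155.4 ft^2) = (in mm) 16.31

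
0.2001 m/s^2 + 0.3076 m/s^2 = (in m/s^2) 0.5077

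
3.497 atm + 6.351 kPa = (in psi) 52.31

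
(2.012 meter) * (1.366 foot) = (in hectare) 8.377e-05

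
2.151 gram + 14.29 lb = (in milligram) 6.484e+06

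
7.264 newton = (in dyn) 7.264e+05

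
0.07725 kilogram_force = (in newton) 0.7576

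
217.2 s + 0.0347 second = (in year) 6.888e-06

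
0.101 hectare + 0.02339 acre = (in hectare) 0.1105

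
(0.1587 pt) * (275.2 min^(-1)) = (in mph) 0.0005744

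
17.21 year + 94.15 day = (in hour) 1.53e+05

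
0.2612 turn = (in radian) 1.641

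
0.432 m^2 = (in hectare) 4.32e-05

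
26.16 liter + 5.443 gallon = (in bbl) 0.2941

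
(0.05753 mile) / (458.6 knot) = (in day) 4.542e-06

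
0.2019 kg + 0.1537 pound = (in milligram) 2.716e+05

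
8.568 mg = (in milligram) 8.568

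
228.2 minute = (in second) 1.369e+04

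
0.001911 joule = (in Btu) 1.811e-06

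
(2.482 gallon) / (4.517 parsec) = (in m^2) 6.741e-20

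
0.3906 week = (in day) 2.734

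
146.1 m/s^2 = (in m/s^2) 146.1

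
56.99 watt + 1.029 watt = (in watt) 58.02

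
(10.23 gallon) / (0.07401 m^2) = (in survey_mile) 0.0003251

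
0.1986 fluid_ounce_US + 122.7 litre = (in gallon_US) 32.42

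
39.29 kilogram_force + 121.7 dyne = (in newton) 385.3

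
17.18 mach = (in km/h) 2.106e+04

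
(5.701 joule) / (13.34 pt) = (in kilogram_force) 123.5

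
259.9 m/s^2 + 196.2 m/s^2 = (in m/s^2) 456.1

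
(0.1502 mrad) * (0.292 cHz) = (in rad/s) 4.386e-07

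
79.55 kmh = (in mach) 0.0649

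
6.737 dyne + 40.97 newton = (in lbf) 9.21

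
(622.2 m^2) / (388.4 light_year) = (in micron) 1.693e-10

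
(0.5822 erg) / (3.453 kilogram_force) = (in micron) 0.001719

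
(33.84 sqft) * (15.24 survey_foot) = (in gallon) 3858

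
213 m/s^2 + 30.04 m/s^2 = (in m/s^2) 243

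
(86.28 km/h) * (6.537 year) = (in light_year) 5.222e-07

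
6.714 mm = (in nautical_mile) 3.625e-06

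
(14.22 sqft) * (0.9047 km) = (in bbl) 7517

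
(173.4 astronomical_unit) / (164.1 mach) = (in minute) 7.737e+06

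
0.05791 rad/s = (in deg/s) 3.318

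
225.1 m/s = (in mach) 0.6611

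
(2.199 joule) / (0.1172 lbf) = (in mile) 0.002621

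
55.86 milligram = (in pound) 0.0001232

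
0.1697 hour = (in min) 10.18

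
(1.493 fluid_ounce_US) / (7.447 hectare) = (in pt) 1.681e-06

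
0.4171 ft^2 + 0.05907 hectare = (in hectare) 0.05907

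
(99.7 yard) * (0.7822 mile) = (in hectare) 11.48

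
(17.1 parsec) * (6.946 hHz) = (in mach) 1.076e+18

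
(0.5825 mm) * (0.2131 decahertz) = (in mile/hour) 0.002777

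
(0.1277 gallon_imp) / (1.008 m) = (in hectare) 5.759e-08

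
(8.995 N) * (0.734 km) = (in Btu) 6.258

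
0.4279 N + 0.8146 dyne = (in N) 0.4279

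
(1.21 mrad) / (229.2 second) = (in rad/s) 5.279e-06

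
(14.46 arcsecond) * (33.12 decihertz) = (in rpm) 0.002217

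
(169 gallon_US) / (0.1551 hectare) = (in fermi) 4.125e+11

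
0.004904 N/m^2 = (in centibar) 4.904e-06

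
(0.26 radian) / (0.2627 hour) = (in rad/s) 0.0002749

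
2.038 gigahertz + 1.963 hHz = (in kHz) 2.038e+06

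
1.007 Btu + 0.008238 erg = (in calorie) 253.9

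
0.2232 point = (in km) 7.874e-08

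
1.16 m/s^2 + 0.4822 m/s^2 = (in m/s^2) 1.642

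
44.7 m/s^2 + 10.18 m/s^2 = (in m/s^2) 54.88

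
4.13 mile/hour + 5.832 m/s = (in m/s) 7.678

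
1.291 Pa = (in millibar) 0.01291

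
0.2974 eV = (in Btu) 4.516e-23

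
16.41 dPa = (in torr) 0.01231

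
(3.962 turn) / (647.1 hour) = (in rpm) 0.000102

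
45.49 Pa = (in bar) 0.0004549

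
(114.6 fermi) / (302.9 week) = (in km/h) 2.252e-21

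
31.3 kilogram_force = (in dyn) 3.069e+07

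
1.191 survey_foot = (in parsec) 1.176e-17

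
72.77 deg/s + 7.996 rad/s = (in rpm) 88.48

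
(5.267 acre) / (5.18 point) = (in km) 1.166e+04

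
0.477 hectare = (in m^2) 4770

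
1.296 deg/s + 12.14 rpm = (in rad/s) 1.294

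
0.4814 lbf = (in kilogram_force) 0.2184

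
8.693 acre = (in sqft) 3.787e+05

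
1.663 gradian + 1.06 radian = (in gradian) 69.14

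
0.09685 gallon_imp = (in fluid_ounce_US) 14.89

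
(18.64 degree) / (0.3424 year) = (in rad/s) 3.013e-08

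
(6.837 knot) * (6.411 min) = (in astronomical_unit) 9.044e-09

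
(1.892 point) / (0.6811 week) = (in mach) 4.759e-12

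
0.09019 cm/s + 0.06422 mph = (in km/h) 0.1066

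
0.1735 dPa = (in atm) 1.712e-07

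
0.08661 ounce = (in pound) 0.005413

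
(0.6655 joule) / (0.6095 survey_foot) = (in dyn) 3.582e+05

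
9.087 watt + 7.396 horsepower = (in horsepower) 7.408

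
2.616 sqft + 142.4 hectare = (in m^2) 1.424e+06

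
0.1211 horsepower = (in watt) 90.3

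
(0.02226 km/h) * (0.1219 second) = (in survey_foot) 0.002473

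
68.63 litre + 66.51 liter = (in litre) 135.1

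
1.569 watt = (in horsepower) 0.002104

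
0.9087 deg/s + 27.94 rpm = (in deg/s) 168.5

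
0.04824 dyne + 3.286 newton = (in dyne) 3.286e+05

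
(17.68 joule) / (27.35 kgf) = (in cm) 6.592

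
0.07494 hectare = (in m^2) 749.4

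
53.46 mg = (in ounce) 0.001886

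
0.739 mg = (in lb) 1.629e-06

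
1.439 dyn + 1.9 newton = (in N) 1.9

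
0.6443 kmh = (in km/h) 0.6443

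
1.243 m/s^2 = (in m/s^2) 1.243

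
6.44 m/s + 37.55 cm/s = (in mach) 0.02002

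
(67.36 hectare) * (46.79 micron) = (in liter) 3.152e+04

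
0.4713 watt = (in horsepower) 0.000632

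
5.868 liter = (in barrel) 0.03691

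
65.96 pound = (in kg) 29.92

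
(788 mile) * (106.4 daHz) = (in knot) 2.623e+09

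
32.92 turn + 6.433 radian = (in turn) 33.94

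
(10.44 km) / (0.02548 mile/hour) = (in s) 9.165e+05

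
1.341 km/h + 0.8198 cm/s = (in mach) 0.001118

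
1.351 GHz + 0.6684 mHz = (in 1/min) 8.106e+10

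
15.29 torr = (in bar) 0.02038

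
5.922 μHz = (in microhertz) 5.922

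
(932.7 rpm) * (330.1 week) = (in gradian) 1.241e+12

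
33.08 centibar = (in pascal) 3.308e+04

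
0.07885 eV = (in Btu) 1.197e-23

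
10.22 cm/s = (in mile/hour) 0.2286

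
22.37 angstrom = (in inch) 8.807e-08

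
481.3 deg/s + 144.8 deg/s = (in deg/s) 626.1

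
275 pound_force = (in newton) 1223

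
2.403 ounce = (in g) 68.12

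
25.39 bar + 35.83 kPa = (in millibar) 2.575e+04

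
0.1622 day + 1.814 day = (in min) 2846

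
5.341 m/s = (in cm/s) 534.1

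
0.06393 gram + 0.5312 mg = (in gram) 0.06446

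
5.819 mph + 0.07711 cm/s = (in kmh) 9.368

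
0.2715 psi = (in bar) 0.01872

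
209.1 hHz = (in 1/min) 1.255e+06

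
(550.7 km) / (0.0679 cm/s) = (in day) 9387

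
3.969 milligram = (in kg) 3.969e-06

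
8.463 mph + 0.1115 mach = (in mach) 0.1226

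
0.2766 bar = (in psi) 4.012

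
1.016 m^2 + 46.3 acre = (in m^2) 1.874e+05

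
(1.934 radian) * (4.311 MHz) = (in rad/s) 8.337e+06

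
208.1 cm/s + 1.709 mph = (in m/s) 2.845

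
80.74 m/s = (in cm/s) 8074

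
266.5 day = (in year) 0.7301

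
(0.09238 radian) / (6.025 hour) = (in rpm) 4.067e-05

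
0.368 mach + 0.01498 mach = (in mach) 0.383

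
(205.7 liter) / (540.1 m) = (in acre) 9.411e-08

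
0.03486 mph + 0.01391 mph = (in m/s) 0.0218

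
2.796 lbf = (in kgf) 1.268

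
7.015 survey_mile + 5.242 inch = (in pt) 3.2e+07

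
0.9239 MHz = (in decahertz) 9.239e+04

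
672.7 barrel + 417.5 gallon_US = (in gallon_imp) 2.387e+04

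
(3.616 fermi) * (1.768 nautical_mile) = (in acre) 2.926e-15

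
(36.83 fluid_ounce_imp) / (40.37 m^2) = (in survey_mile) 1.611e-08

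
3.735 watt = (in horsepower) 0.005009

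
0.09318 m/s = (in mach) 0.0002737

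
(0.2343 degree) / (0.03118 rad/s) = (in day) 1.518e-06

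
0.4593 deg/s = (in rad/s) 0.008016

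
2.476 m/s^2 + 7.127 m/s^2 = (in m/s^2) 9.603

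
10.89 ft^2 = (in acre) 0.00025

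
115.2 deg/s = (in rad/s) 2.011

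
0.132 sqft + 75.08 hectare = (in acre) 185.5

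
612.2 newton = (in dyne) 6.122e+07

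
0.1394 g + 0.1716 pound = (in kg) 0.07798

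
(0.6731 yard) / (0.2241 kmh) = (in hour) 0.002746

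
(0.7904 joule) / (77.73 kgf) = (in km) 1.037e-06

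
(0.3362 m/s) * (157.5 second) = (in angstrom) 5.295e+11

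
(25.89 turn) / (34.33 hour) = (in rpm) 0.01257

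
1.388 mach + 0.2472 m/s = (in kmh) 1702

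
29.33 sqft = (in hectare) 0.0002725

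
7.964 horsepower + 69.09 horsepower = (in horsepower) 77.05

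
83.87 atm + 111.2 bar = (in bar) 196.2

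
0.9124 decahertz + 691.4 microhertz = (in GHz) 9.125e-09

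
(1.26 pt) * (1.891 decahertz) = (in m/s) 0.008405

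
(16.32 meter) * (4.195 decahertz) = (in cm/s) 6.846e+04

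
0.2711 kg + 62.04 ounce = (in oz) 71.6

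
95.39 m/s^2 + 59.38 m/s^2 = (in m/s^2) 154.8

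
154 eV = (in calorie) 5.897e-18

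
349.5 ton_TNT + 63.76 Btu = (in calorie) 3.495e+11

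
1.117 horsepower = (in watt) 832.9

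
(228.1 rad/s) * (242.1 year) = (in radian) 1.742e+12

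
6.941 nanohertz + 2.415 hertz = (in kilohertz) 0.002415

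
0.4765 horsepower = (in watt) 355.3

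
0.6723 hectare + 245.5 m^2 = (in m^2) 6968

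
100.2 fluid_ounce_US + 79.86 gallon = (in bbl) 1.92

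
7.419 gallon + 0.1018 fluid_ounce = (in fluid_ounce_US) 949.7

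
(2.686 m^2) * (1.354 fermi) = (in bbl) 2.288e-14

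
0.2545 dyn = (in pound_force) 5.721e-07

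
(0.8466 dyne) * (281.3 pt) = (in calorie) 2.008e-07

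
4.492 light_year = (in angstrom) 4.25e+26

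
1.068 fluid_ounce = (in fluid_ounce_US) 1.068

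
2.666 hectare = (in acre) 6.588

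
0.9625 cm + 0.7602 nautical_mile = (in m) 1408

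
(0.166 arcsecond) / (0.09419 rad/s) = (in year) 2.709e-13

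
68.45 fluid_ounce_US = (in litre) 2.024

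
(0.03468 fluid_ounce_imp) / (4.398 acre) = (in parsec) 1.794e-27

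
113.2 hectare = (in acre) 279.7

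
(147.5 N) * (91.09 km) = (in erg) 1.344e+14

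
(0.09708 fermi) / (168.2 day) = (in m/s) 6.68e-24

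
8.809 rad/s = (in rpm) 84.12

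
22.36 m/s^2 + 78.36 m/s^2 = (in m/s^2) 100.7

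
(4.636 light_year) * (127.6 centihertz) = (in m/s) 5.597e+16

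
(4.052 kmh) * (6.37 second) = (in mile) 0.004455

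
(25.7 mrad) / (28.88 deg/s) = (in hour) 1.416e-05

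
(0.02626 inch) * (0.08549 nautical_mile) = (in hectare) 1.056e-05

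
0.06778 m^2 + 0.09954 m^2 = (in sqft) 1.801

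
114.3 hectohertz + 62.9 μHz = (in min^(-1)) 6.858e+05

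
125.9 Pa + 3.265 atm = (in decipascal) 3.31e+06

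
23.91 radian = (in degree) 1370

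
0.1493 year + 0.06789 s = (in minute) 7.847e+04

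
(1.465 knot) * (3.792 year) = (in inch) 3.548e+09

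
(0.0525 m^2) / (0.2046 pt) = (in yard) 795.5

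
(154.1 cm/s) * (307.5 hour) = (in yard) 1.866e+06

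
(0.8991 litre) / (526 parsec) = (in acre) 1.369e-26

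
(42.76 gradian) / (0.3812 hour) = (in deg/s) 0.02804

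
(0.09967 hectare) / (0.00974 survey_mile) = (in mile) 0.03951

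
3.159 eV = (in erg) 5.061e-12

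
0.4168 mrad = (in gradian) 0.02653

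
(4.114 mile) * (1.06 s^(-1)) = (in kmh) 2.527e+04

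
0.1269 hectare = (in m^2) 1269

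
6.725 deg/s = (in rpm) 1.121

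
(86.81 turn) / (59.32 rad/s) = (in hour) 0.002554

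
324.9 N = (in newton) 324.9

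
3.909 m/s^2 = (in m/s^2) 3.909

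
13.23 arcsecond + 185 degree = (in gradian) 205.6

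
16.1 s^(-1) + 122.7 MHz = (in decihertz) 1.227e+09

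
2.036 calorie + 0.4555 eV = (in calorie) 2.036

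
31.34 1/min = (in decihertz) 5.223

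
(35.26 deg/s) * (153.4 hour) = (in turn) 5.409e+04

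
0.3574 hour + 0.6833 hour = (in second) 3747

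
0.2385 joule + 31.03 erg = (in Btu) 0.0002261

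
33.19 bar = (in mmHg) 2.489e+04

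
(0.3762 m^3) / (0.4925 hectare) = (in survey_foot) 0.0002506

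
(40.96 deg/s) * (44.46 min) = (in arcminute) 6.556e+06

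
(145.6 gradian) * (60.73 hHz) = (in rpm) 1.326e+05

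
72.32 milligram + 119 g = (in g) 119.1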